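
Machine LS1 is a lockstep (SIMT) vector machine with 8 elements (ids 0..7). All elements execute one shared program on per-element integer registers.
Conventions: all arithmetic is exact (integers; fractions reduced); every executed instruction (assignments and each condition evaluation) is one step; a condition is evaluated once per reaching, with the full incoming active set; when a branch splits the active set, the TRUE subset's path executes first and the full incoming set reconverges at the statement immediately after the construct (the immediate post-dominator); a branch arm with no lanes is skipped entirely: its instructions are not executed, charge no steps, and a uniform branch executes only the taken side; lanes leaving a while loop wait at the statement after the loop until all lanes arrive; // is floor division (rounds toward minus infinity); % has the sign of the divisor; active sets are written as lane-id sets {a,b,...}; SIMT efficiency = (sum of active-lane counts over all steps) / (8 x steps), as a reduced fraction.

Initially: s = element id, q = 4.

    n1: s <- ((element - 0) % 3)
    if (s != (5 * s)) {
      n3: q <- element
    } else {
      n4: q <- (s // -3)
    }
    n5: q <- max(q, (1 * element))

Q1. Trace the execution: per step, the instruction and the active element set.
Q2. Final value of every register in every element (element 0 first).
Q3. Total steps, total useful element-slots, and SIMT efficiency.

step 0: s <- ((element - 0) % 3)     {0,1,2,3,4,5,6,7}
step 1: eval (s != (5 * s))          {0,1,2,3,4,5,6,7}
step 2: q <- element                 {1,2,4,5,7}
step 3: q <- (s // -3)               {0,3,6}
step 4: q <- max(q, (1 * element))   {0,1,2,3,4,5,6,7}

Answer: 5 steps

s: 0,1,2,0,1,2,0,1
q: 0,1,2,3,4,5,6,7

steps = 5; useful = 32; efficiency = 32/40 = 4/5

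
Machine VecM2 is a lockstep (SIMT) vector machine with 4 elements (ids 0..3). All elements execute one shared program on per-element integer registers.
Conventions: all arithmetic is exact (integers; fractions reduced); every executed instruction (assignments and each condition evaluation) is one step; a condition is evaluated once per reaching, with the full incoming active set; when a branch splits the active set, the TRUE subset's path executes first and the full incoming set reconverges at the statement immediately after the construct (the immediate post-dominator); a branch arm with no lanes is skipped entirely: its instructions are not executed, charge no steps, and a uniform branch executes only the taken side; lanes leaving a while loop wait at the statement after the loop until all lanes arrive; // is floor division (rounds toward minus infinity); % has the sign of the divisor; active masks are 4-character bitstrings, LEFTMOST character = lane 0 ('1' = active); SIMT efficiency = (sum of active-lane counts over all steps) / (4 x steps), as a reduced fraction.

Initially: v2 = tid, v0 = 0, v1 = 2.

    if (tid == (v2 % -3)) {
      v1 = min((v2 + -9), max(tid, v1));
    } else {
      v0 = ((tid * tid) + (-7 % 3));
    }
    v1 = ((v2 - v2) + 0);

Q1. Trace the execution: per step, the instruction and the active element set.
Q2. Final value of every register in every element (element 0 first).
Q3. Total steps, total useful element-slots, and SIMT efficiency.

step 0: eval (tid == (v2 % -3))      1111
step 1: v1 <- min((v2 + -9), max(tid, v1)) 1000
step 2: v0 <- ((tid * tid) + (-7 % 3)) 0111
step 3: v1 <- ((v2 - v2) + 0)        1111

Answer: 4 steps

v2: 0,1,2,3
v0: 0,3,6,11
v1: 0,0,0,0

steps = 4; useful = 12; efficiency = 12/16 = 3/4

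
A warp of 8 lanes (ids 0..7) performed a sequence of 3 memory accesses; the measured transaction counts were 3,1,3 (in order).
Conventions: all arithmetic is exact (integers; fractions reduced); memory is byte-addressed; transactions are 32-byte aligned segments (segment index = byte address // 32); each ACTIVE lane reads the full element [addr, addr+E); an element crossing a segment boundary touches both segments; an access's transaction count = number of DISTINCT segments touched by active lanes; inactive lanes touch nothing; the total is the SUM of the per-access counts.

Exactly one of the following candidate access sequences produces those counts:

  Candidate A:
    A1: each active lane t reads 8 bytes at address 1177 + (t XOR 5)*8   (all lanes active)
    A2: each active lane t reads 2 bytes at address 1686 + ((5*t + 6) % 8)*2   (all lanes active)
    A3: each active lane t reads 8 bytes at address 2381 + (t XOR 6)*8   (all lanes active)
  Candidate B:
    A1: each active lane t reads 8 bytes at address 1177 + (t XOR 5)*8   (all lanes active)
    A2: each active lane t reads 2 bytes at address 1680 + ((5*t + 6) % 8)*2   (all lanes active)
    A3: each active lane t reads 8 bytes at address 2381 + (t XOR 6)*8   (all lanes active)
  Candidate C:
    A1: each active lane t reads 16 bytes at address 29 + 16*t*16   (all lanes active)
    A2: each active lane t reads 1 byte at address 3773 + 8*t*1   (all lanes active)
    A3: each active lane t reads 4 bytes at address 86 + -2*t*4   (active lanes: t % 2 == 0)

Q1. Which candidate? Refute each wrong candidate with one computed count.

A: A2 gives 2 transactions, not 1
C: A1 gives 16 transactions, not 3
B: all counts match (3,1,3)

Answer: B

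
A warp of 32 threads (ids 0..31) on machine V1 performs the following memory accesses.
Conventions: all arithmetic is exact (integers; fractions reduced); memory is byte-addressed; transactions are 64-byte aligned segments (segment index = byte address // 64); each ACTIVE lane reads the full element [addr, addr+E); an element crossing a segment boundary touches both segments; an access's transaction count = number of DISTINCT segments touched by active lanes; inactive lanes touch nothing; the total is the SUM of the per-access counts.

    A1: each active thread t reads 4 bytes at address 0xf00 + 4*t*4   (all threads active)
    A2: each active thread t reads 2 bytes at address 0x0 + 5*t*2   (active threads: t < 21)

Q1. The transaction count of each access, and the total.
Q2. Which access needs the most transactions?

A1: 8 transactions
A2: 4 transactions

Answer: 8,4; total 12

Answer: A1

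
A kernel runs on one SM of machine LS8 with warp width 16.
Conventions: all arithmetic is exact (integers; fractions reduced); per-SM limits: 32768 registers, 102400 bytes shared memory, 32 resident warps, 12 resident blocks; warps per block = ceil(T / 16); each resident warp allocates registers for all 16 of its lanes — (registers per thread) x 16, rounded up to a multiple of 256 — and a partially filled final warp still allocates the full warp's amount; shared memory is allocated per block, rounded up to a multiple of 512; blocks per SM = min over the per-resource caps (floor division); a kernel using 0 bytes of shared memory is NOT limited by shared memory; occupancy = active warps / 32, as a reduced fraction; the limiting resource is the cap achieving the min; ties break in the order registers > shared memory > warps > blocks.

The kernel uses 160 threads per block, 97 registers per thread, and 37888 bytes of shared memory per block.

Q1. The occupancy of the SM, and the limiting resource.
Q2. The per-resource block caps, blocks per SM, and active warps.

Answer: occupancy 5/16, limited by registers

registers: 1 block
shared memory: 2 blocks
warps: 3 blocks
blocks: 12 blocks

Answer: 1 block, 10 active warps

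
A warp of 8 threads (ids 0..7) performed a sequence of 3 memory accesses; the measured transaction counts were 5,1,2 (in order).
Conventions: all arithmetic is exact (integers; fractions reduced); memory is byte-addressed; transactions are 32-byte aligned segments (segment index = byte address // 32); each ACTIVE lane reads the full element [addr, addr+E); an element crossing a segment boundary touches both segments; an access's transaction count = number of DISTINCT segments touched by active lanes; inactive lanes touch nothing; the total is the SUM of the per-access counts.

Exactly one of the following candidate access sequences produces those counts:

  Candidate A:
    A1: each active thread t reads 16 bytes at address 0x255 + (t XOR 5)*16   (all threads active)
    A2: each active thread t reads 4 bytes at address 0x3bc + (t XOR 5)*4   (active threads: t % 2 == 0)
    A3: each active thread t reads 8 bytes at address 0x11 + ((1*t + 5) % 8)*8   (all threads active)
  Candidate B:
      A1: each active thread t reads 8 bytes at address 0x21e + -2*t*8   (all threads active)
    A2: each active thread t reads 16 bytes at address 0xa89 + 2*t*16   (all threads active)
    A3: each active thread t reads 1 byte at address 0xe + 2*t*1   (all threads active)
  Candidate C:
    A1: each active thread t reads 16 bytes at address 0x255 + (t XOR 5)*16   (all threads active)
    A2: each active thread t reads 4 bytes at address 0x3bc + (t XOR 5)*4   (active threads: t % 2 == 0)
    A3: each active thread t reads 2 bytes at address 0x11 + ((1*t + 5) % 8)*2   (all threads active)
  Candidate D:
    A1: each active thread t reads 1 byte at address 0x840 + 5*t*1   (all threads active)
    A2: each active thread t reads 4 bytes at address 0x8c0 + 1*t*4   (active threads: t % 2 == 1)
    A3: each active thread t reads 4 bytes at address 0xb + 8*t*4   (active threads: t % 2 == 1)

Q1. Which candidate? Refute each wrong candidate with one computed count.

A: A3 gives 3 transactions, not 2
B: A2 gives 8 transactions, not 1
D: A1 gives 2 transactions, not 5
C: all counts match (5,1,2)

Answer: C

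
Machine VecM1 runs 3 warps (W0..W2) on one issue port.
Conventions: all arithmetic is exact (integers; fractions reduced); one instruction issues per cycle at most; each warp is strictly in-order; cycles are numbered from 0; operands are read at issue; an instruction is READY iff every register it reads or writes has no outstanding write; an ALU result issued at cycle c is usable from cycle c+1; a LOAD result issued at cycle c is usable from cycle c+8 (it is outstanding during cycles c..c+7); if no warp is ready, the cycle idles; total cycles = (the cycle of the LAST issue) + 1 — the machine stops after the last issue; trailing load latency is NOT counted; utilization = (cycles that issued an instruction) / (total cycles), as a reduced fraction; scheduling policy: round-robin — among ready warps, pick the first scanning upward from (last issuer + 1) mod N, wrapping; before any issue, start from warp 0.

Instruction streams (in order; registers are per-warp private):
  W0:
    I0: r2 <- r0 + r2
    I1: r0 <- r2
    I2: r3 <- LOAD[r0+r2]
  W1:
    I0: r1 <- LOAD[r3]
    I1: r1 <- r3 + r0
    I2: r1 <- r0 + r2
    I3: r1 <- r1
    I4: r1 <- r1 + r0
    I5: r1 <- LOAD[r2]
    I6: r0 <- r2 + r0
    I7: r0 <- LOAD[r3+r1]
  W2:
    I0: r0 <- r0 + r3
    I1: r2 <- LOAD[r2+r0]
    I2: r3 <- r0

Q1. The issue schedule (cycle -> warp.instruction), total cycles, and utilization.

cycle 0: W0.I0
cycle 1: W1.I0
cycle 2: W2.I0
cycle 3: W0.I1
cycle 4: W2.I1
cycle 5: W0.I2
cycle 6: W2.I2
cycle 7: idle
cycle 8: idle
cycle 9: W1.I1
cycle 10: W1.I2
cycle 11: W1.I3
cycle 12: W1.I4
cycle 13: W1.I5
cycle 14: W1.I6
cycle 15: idle
cycle 16: idle
cycle 17: idle
cycle 18: idle
cycle 19: idle
cycle 20: idle
cycle 21: W1.I7

Answer: 22 cycles, utilization 7/11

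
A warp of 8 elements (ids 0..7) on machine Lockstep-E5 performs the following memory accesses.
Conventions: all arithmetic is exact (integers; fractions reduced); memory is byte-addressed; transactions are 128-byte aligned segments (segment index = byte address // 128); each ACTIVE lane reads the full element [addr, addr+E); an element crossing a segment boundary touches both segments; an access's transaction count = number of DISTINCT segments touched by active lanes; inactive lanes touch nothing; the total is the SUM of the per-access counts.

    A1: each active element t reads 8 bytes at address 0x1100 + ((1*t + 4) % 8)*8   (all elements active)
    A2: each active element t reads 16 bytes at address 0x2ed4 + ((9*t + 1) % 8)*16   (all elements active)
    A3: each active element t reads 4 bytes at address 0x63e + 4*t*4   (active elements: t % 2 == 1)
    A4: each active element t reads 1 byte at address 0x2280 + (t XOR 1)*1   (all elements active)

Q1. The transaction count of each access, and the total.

A1: 1 transaction
A2: 2 transactions
A3: 2 transactions
A4: 1 transaction

Answer: 1,2,2,1; total 6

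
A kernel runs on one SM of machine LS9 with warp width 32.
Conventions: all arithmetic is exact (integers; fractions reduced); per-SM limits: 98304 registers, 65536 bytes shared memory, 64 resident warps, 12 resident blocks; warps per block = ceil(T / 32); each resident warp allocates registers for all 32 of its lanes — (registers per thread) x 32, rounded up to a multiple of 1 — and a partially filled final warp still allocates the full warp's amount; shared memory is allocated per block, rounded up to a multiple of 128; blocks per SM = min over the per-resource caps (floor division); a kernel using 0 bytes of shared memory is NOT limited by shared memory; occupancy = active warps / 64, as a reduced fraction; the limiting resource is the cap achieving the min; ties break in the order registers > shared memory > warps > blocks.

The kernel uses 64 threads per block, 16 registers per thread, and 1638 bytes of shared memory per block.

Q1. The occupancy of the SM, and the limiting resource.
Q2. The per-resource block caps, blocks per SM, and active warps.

Answer: occupancy 3/8, limited by blocks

registers: 96 blocks
shared memory: 39 blocks
warps: 32 blocks
blocks: 12 blocks

Answer: 12 blocks, 24 active warps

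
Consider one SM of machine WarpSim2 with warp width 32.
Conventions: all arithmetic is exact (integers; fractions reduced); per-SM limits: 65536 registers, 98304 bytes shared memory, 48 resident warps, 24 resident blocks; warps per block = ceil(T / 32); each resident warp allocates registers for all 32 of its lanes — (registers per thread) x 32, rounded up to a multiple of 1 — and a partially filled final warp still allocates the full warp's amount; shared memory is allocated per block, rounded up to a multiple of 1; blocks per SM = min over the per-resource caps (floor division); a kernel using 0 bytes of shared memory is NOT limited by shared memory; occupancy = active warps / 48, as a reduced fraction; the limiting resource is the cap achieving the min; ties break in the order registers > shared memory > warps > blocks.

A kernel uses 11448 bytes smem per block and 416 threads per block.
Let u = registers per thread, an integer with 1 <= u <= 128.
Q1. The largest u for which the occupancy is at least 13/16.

Answer: u = 52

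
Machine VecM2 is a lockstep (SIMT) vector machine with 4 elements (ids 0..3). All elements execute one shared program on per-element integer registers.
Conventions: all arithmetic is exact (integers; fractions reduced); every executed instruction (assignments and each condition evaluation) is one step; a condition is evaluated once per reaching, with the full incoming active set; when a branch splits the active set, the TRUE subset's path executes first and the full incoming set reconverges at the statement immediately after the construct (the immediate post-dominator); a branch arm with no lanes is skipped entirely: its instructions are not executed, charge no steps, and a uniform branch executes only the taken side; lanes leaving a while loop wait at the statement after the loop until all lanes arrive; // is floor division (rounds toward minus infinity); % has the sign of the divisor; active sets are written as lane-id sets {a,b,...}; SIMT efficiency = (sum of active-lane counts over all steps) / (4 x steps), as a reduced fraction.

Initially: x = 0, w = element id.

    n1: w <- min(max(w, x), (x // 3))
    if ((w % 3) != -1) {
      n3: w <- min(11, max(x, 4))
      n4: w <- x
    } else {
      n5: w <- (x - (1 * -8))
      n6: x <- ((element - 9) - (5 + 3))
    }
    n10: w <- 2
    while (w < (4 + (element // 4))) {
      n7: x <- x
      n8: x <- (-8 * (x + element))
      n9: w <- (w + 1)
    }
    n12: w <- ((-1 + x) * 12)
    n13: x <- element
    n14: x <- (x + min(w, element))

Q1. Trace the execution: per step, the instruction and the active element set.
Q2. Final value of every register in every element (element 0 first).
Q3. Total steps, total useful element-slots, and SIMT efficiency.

step 0: w <- min(max(w, x), (x // 3)) {0,1,2,3}
step 1: eval ((w % 3) != -1)         {0,1,2,3}
step 2: w <- min(11, max(x, 4))      {0,1,2,3}
step 3: w <- x                       {0,1,2,3}
step 4: w <- 2                       {0,1,2,3}
step 5: eval (w < (4 + (element // 4))) {0,1,2,3}
step 6: x <- x                       {0,1,2,3}
step 7: x <- (-8 * (x + element))    {0,1,2,3}
step 8: w <- (w + 1)                 {0,1,2,3}
step 9: eval (w < (4 + (element // 4))) {0,1,2,3}
step 10: x <- x                       {0,1,2,3}
step 11: x <- (-8 * (x + element))    {0,1,2,3}
step 12: w <- (w + 1)                 {0,1,2,3}
step 13: eval (w < (4 + (element // 4))) {0,1,2,3}
step 14: w <- ((-1 + x) * 12)         {0,1,2,3}
step 15: x <- element                 {0,1,2,3}
step 16: x <- (x + min(w, element))   {0,1,2,3}

Answer: 17 steps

x: -12,2,4,6
w: -12,660,1332,2004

steps = 17; useful = 68; efficiency = 68/68 = 1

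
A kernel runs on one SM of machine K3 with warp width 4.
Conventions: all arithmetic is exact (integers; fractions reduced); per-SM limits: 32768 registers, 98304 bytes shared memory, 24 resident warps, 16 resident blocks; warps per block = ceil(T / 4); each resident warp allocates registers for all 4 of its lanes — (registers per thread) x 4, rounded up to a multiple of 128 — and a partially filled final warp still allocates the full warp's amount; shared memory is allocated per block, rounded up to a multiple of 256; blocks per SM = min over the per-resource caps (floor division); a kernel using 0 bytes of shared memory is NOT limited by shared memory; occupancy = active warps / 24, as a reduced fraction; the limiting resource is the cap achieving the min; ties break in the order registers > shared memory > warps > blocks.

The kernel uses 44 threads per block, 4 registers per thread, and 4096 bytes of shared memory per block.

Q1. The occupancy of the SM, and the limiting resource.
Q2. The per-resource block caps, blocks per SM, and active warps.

Answer: occupancy 11/12, limited by warps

registers: 23 blocks
shared memory: 24 blocks
warps: 2 blocks
blocks: 16 blocks

Answer: 2 blocks, 22 active warps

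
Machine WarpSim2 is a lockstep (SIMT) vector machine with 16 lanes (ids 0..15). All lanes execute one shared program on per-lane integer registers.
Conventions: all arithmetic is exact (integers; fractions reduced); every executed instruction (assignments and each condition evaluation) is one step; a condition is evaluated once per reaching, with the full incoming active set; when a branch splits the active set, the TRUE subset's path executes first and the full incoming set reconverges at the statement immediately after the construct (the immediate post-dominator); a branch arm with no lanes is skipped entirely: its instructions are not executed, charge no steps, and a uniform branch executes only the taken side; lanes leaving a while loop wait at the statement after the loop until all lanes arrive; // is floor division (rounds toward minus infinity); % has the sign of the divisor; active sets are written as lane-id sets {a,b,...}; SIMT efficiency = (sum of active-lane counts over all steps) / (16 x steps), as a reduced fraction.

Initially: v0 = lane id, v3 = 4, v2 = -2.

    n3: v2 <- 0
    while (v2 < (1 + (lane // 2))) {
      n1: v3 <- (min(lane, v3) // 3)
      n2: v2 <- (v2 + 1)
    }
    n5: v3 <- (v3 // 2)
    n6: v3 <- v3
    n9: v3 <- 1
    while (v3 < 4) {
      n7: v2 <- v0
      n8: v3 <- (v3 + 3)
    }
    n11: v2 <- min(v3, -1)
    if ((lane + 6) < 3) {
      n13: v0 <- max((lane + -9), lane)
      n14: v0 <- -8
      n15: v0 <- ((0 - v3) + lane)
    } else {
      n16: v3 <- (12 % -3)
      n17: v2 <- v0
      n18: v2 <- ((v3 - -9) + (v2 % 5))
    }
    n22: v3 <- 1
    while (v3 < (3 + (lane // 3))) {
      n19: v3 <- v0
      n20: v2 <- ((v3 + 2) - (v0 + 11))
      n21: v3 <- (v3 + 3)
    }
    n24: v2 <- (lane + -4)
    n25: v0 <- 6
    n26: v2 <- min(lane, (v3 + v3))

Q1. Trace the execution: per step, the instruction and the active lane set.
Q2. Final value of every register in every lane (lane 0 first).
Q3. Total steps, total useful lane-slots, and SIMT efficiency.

step 0: v2 <- 0                      {0,1,2,3,4,5,6,7,8,9,10,11,12,13,14,15}
step 1: eval (v2 < (1 + (lane // 2))) {0,1,2,3,4,5,6,7,8,9,10,11,12,13,14,15}
step 2: v3 <- (min(lane, v3) // 3)   {0,1,2,3,4,5,6,7,8,9,10,11,12,13,14,15}
step 3: v2 <- (v2 + 1)               {0,1,2,3,4,5,6,7,8,9,10,11,12,13,14,15}
step 4: eval (v2 < (1 + (lane // 2))) {0,1,2,3,4,5,6,7,8,9,10,11,12,13,14,15}
step 5: v3 <- (min(lane, v3) // 3)   {2,3,4,5,6,7,8,9,10,11,12,13,14,15}
step 6: v2 <- (v2 + 1)               {2,3,4,5,6,7,8,9,10,11,12,13,14,15}
step 7: eval (v2 < (1 + (lane // 2))) {2,3,4,5,6,7,8,9,10,11,12,13,14,15}
step 8: v3 <- (min(lane, v3) // 3)   {4,5,6,7,8,9,10,11,12,13,14,15}
step 9: v2 <- (v2 + 1)               {4,5,6,7,8,9,10,11,12,13,14,15}
step 10: eval (v2 < (1 + (lane // 2))) {4,5,6,7,8,9,10,11,12,13,14,15}
step 11: v3 <- (min(lane, v3) // 3)   {6,7,8,9,10,11,12,13,14,15}
step 12: v2 <- (v2 + 1)               {6,7,8,9,10,11,12,13,14,15}
step 13: eval (v2 < (1 + (lane // 2))) {6,7,8,9,10,11,12,13,14,15}
step 14: v3 <- (min(lane, v3) // 3)   {8,9,10,11,12,13,14,15}
step 15: v2 <- (v2 + 1)               {8,9,10,11,12,13,14,15}
step 16: eval (v2 < (1 + (lane // 2))) {8,9,10,11,12,13,14,15}
step 17: v3 <- (min(lane, v3) // 3)   {10,11,12,13,14,15}
step 18: v2 <- (v2 + 1)               {10,11,12,13,14,15}
step 19: eval (v2 < (1 + (lane // 2))) {10,11,12,13,14,15}
step 20: v3 <- (min(lane, v3) // 3)   {12,13,14,15}
step 21: v2 <- (v2 + 1)               {12,13,14,15}
step 22: eval (v2 < (1 + (lane // 2))) {12,13,14,15}
step 23: v3 <- (min(lane, v3) // 3)   {14,15}
step 24: v2 <- (v2 + 1)               {14,15}
step 25: eval (v2 < (1 + (lane // 2))) {14,15}
step 26: v3 <- (v3 // 2)              {0,1,2,3,4,5,6,7,8,9,10,11,12,13,14,15}
step 27: v3 <- v3                     {0,1,2,3,4,5,6,7,8,9,10,11,12,13,14,15}
step 28: v3 <- 1                      {0,1,2,3,4,5,6,7,8,9,10,11,12,13,14,15}
step 29: eval (v3 < 4)                {0,1,2,3,4,5,6,7,8,9,10,11,12,13,14,15}
step 30: v2 <- v0                     {0,1,2,3,4,5,6,7,8,9,10,11,12,13,14,15}
step 31: v3 <- (v3 + 3)               {0,1,2,3,4,5,6,7,8,9,10,11,12,13,14,15}
step 32: eval (v3 < 4)                {0,1,2,3,4,5,6,7,8,9,10,11,12,13,14,15}
step 33: v2 <- min(v3, -1)            {0,1,2,3,4,5,6,7,8,9,10,11,12,13,14,15}
step 34: eval ((lane + 6) < 3)        {0,1,2,3,4,5,6,7,8,9,10,11,12,13,14,15}
step 35: v3 <- (12 % -3)              {0,1,2,3,4,5,6,7,8,9,10,11,12,13,14,15}
step 36: v2 <- v0                     {0,1,2,3,4,5,6,7,8,9,10,11,12,13,14,15}
step 37: v2 <- ((v3 - -9) + (v2 % 5)) {0,1,2,3,4,5,6,7,8,9,10,11,12,13,14,15}
step 38: v3 <- 1                      {0,1,2,3,4,5,6,7,8,9,10,11,12,13,14,15}
step 39: eval (v3 < (3 + (lane // 3))) {0,1,2,3,4,5,6,7,8,9,10,11,12,13,14,15}
step 40: v3 <- v0                     {0,1,2,3,4,5,6,7,8,9,10,11,12,13,14,15}
step 41: v2 <- ((v3 + 2) - (v0 + 11)) {0,1,2,3,4,5,6,7,8,9,10,11,12,13,14,15}
step 42: v3 <- (v3 + 3)               {0,1,2,3,4,5,6,7,8,9,10,11,12,13,14,15}
step 43: eval (v3 < (3 + (lane // 3))) {0,1,2,3,4,5,6,7,8,9,10,11,12,13,14,15}
step 44: v2 <- (lane + -4)            {0,1,2,3,4,5,6,7,8,9,10,11,12,13,14,15}
step 45: v0 <- 6                      {0,1,2,3,4,5,6,7,8,9,10,11,12,13,14,15}
step 46: v2 <- min(lane, (v3 + v3))   {0,1,2,3,4,5,6,7,8,9,10,11,12,13,14,15}

Answer: 47 steps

v0: 6,6,6,6,6,6,6,6,6,6,6,6,6,6,6,6
v3: 3,4,5,6,7,8,9,10,11,12,13,14,15,16,17,18
v2: 0,1,2,3,4,5,6,7,8,9,10,11,12,13,14,15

steps = 47; useful = 584; efficiency = 584/752 = 73/94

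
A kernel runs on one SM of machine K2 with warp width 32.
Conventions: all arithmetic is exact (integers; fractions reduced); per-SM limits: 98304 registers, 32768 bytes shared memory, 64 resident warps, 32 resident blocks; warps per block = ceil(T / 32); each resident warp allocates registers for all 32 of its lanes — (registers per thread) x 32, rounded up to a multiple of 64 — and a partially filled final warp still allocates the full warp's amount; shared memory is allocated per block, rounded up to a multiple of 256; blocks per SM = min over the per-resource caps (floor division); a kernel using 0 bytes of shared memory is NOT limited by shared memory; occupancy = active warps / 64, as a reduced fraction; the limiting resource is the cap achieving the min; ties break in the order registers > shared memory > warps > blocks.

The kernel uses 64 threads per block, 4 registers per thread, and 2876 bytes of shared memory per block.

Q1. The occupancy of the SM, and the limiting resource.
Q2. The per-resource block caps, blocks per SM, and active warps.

Answer: occupancy 5/16, limited by shared memory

registers: 384 blocks
shared memory: 10 blocks
warps: 32 blocks
blocks: 32 blocks

Answer: 10 blocks, 20 active warps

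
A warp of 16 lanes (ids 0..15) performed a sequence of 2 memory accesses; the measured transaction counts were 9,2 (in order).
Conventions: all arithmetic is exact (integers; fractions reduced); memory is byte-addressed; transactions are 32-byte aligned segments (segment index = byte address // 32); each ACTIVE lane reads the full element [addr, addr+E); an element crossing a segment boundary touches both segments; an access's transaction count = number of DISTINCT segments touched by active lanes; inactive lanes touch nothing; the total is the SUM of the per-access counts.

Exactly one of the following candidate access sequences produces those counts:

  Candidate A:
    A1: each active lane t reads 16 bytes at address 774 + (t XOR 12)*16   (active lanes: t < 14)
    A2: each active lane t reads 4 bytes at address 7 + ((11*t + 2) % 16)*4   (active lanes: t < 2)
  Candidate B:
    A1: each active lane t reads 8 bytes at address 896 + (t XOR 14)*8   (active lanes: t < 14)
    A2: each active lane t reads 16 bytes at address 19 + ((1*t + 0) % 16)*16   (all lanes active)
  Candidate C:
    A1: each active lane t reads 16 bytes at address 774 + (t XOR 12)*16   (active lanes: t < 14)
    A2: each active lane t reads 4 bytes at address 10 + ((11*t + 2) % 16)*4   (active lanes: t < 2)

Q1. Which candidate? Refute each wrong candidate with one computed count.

B: A1 gives 4 transactions, not 9
C: A2 gives 3 transactions, not 2
A: all counts match (9,2)

Answer: A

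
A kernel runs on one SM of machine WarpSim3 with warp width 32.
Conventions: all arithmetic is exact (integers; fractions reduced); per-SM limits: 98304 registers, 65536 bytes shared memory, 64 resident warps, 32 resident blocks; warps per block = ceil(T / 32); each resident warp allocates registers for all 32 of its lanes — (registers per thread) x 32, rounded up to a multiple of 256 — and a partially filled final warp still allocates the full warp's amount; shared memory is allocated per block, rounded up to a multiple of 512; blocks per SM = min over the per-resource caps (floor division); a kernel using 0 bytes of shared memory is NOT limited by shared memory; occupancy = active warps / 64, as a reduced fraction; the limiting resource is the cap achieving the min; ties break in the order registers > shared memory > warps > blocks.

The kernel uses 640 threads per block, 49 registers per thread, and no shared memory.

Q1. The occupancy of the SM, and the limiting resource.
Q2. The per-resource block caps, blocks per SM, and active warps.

Answer: occupancy 5/8, limited by registers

registers: 2 blocks
shared memory: no limit (kernel uses none)
warps: 3 blocks
blocks: 32 blocks

Answer: 2 blocks, 40 active warps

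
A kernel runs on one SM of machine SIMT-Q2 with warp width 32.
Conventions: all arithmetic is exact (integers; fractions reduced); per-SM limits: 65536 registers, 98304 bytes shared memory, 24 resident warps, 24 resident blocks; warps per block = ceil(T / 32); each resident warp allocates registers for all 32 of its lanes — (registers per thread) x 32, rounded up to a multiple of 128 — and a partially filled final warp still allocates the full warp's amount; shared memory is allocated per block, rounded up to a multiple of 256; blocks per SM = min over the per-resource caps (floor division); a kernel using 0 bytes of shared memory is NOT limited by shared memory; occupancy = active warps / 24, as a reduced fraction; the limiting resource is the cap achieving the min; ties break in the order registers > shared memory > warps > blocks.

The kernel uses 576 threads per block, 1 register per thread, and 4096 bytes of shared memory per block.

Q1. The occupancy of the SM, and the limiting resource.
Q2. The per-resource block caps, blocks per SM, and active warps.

Answer: occupancy 3/4, limited by warps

registers: 28 blocks
shared memory: 24 blocks
warps: 1 block
blocks: 24 blocks

Answer: 1 block, 18 active warps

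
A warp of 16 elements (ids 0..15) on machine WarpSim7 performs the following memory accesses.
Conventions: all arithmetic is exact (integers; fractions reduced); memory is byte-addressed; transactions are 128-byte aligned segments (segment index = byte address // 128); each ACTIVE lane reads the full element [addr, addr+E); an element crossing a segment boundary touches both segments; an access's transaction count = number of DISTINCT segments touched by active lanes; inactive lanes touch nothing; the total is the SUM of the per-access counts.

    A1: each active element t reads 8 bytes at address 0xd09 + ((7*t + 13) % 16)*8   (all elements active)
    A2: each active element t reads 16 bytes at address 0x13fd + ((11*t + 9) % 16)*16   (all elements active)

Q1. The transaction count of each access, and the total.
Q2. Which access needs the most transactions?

A1: 2 transactions
A2: 3 transactions

Answer: 2,3; total 5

Answer: A2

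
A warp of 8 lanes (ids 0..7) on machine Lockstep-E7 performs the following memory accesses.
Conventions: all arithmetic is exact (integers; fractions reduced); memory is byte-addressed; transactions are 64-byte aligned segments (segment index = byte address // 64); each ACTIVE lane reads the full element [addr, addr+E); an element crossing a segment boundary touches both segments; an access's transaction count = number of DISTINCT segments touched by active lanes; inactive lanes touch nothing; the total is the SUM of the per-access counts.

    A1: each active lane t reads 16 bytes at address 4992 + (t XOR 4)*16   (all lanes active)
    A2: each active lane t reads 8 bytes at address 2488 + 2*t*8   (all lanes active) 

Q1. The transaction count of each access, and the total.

A1: 2 transactions
A2: 3 transactions

Answer: 2,3; total 5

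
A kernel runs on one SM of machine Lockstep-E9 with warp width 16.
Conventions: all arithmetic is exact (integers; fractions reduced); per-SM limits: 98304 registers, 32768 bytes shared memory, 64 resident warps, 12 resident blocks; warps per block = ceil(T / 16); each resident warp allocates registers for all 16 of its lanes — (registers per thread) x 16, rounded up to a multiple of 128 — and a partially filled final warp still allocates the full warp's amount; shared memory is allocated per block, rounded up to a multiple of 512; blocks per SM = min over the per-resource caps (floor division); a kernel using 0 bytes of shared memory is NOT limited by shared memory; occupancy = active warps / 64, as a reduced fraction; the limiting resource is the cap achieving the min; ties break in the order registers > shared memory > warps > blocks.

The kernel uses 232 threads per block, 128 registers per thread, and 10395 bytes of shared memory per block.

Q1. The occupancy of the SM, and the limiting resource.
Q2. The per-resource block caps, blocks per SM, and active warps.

Answer: occupancy 45/64, limited by registers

registers: 3 blocks
shared memory: 3 blocks
warps: 4 blocks
blocks: 12 blocks

Answer: 3 blocks, 45 active warps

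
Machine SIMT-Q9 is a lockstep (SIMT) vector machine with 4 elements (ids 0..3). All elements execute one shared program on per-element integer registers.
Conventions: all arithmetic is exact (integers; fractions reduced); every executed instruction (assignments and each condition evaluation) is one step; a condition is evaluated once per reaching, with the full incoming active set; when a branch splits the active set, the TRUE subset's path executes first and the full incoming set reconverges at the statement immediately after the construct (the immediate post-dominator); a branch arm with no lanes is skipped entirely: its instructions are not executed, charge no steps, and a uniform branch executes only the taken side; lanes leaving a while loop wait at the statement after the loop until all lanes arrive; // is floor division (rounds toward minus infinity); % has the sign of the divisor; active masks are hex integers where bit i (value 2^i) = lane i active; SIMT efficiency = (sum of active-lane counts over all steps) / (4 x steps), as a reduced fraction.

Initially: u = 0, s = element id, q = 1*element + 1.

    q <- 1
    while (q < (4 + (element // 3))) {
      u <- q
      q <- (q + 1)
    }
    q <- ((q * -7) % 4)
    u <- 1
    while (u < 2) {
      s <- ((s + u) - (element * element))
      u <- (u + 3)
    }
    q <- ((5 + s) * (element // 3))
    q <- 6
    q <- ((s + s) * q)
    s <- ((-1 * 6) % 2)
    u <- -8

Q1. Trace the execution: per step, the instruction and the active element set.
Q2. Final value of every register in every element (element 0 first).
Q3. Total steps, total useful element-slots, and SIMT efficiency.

step 0: q <- 1                       0xf
step 1: eval (q < (4 + (element // 3))) 0xf
step 2: u <- q                       0xf
step 3: q <- (q + 1)                 0xf
step 4: eval (q < (4 + (element // 3))) 0xf
step 5: u <- q                       0xf
step 6: q <- (q + 1)                 0xf
step 7: eval (q < (4 + (element // 3))) 0xf
step 8: u <- q                       0xf
step 9: q <- (q + 1)                 0xf
step 10: eval (q < (4 + (element // 3))) 0xf
step 11: u <- q                       0x8
step 12: q <- (q + 1)                 0x8
step 13: eval (q < (4 + (element // 3))) 0x8
step 14: q <- ((q * -7) % 4)          0xf
step 15: u <- 1                       0xf
step 16: eval (u < 2)                 0xf
step 17: s <- ((s + u) - (element * element)) 0xf
step 18: u <- (u + 3)                 0xf
step 19: eval (u < 2)                 0xf
step 20: q <- ((5 + s) * (element // 3)) 0xf
step 21: q <- 6                       0xf
step 22: q <- ((s + s) * q)           0xf
step 23: s <- ((-1 * 6) % 2)          0xf
step 24: u <- -8                      0xf

Answer: 25 steps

u: -8,-8,-8,-8
s: 0,0,0,0
q: 12,12,-12,-60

steps = 25; useful = 91; efficiency = 91/100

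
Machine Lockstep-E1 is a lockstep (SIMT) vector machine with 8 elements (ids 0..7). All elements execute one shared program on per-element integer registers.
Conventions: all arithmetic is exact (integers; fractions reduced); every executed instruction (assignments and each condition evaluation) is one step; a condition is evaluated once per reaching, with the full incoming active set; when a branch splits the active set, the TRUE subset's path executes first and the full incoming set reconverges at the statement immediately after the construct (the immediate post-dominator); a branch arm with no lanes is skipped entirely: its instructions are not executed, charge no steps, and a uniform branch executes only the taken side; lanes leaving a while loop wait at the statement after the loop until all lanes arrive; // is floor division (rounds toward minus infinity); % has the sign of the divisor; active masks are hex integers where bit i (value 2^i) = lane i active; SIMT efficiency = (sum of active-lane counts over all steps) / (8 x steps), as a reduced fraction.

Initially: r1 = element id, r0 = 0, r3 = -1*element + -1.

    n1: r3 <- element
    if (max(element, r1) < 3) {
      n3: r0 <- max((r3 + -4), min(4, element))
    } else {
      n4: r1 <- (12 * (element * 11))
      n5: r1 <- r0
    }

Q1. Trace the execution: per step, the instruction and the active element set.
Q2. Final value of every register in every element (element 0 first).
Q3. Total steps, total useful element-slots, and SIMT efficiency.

step 0: r3 <- element                0xff
step 1: eval (max(element, r1) < 3)  0xff
step 2: r0 <- max((r3 + -4), min(4, element)) 0x07
step 3: r1 <- (12 * (element * 11))  0xf8
step 4: r1 <- r0                     0xf8

Answer: 5 steps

r1: 0,1,2,0,0,0,0,0
r0: 0,1,2,0,0,0,0,0
r3: 0,1,2,3,4,5,6,7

steps = 5; useful = 29; efficiency = 29/40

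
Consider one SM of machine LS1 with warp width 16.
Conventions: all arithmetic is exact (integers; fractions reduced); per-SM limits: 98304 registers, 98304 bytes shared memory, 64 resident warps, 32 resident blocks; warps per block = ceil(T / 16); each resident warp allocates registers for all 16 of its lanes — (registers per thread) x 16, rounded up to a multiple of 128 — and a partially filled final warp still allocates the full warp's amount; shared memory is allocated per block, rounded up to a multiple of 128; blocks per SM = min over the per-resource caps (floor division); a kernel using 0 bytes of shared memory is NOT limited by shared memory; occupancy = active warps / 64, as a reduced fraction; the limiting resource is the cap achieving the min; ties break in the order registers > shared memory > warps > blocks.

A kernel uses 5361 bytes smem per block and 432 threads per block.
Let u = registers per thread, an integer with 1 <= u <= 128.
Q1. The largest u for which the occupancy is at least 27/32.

Answer: u = 112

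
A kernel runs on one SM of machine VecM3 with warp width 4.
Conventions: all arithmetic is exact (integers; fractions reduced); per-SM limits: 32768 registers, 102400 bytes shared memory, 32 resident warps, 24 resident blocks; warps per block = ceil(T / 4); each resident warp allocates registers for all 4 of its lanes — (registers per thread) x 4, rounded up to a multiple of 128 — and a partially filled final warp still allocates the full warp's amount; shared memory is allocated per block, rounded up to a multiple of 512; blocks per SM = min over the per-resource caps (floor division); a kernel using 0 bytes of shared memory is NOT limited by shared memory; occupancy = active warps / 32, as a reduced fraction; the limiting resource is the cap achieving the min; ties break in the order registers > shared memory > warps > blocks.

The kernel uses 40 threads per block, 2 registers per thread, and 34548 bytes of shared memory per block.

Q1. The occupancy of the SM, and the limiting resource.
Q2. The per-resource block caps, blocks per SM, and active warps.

Answer: occupancy 5/8, limited by shared memory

registers: 25 blocks
shared memory: 2 blocks
warps: 3 blocks
blocks: 24 blocks

Answer: 2 blocks, 20 active warps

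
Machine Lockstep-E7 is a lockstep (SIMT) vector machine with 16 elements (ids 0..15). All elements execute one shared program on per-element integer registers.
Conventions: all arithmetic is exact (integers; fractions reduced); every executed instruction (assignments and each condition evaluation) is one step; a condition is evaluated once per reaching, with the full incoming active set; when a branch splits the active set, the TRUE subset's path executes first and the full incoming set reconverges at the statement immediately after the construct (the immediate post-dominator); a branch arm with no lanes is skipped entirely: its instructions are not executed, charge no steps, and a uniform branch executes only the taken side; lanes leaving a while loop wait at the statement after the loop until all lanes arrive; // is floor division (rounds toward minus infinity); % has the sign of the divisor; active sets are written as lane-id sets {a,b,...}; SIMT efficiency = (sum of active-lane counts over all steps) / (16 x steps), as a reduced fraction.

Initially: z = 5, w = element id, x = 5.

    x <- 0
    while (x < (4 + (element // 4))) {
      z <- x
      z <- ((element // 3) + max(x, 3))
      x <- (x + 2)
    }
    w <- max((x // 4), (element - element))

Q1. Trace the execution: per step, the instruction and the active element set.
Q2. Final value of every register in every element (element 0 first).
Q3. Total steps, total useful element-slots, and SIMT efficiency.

step 0: x <- 0                       {0,1,2,3,4,5,6,7,8,9,10,11,12,13,14,15}
step 1: eval (x < (4 + (element // 4))) {0,1,2,3,4,5,6,7,8,9,10,11,12,13,14,15}
step 2: z <- x                       {0,1,2,3,4,5,6,7,8,9,10,11,12,13,14,15}
step 3: z <- ((element // 3) + max(x, 3)) {0,1,2,3,4,5,6,7,8,9,10,11,12,13,14,15}
step 4: x <- (x + 2)                 {0,1,2,3,4,5,6,7,8,9,10,11,12,13,14,15}
step 5: eval (x < (4 + (element // 4))) {0,1,2,3,4,5,6,7,8,9,10,11,12,13,14,15}
step 6: z <- x                       {0,1,2,3,4,5,6,7,8,9,10,11,12,13,14,15}
step 7: z <- ((element // 3) + max(x, 3)) {0,1,2,3,4,5,6,7,8,9,10,11,12,13,14,15}
step 8: x <- (x + 2)                 {0,1,2,3,4,5,6,7,8,9,10,11,12,13,14,15}
step 9: eval (x < (4 + (element // 4))) {0,1,2,3,4,5,6,7,8,9,10,11,12,13,14,15}
step 10: z <- x                       {4,5,6,7,8,9,10,11,12,13,14,15}
step 11: z <- ((element // 3) + max(x, 3)) {4,5,6,7,8,9,10,11,12,13,14,15}
step 12: x <- (x + 2)                 {4,5,6,7,8,9,10,11,12,13,14,15}
step 13: eval (x < (4 + (element // 4))) {4,5,6,7,8,9,10,11,12,13,14,15}
step 14: z <- x                       {12,13,14,15}
step 15: z <- ((element // 3) + max(x, 3)) {12,13,14,15}
step 16: x <- (x + 2)                 {12,13,14,15}
step 17: eval (x < (4 + (element // 4))) {12,13,14,15}
step 18: w <- max((x // 4), (element - element)) {0,1,2,3,4,5,6,7,8,9,10,11,12,13,14,15}

Answer: 19 steps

z: 3,3,3,4,5,5,6,6,6,7,7,7,10,10,10,11
w: 1,1,1,1,1,1,1,1,1,1,1,1,2,2,2,2
x: 4,4,4,4,6,6,6,6,6,6,6,6,8,8,8,8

steps = 19; useful = 240; efficiency = 240/304 = 15/19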